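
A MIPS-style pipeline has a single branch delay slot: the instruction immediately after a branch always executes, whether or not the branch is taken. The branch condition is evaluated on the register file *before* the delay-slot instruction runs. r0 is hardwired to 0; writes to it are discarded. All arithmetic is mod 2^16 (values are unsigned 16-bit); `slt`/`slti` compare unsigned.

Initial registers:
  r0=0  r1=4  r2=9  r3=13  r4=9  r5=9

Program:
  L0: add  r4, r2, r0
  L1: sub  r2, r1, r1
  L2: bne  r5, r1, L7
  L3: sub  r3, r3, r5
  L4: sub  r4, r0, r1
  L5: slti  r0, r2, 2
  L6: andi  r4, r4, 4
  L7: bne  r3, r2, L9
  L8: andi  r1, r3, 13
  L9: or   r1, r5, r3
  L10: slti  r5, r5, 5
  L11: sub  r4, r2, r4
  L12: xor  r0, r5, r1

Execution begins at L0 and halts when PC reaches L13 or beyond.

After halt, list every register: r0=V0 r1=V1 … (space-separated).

r0=0 r1=13 r2=0 r3=4 r4=65527 r5=0

#0 add  r4, r2, r0 ; 0/4/9/13/9/9
#1 sub  r2, r1, r1 ; 0/4/0/13/9/9
#2 bne  r5, r1, L7 ; 0/4/0/13/9/9 ; →target
#3 sub  r3, r3, r5 ; 0/4/0/4/9/9
#7 bne  r3, r2, L9 ; 0/4/0/4/9/9 ; →target
#8 andi  r1, r3, 13 ; 0/4/0/4/9/9
#9 or   r1, r5, r3 ; 0/13/0/4/9/9
#10 slti  r5, r5, 5 ; 0/13/0/4/9/0
#11 sub  r4, r2, r4 ; 0/13/0/4/65527/0
#12 xor  r0, r5, r1 ; 0/13/0/4/65527/0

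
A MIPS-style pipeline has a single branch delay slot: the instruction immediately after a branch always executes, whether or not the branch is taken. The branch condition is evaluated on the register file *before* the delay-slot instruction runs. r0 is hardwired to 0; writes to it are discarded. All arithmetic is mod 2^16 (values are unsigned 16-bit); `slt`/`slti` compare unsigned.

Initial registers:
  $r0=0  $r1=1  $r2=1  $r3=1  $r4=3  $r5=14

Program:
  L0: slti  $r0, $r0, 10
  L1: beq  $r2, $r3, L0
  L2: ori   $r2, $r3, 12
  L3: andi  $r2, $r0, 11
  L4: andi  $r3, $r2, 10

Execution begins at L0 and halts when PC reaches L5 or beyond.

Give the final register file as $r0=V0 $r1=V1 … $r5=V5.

$r0=0 $r1=1 $r2=0 $r3=0 $r4=3 $r5=14

#0 slti  $r0, $r0, 10 ; 0/1/1/1/3/14
#1 beq  $r2, $r3, L0 ; 0/1/1/1/3/14 ; →target
#2 ori   $r2, $r3, 12 ; 0/1/13/1/3/14
#0 slti  $r0, $r0, 10 ; 0/1/13/1/3/14
#1 beq  $r2, $r3, L0 ; 0/1/13/1/3/14 ; →fallthru
#2 ori   $r2, $r3, 12 ; 0/1/13/1/3/14
#3 andi  $r2, $r0, 11 ; 0/1/0/1/3/14
#4 andi  $r3, $r2, 10 ; 0/1/0/0/3/14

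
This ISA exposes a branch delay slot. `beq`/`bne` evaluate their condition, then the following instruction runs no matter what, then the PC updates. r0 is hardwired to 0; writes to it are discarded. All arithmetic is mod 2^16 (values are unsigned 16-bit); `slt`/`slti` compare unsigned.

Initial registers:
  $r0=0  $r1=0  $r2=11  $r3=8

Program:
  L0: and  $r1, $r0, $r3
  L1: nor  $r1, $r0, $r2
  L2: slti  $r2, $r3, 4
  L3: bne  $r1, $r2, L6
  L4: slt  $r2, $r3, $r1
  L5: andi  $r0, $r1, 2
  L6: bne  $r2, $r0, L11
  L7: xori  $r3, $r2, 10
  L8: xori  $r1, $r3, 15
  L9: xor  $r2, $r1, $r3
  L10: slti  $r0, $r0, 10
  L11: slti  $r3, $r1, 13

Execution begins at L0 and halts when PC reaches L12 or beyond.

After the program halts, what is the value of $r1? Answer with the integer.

PC=0  and  $r1, $r0, $r3     | $r0=0 $r1=0 $r2=11 $r3=8
PC=1  nor  $r1, $r0, $r2     | $r0=0 $r1=65524 $r2=11 $r3=8
PC=2  slti  $r2, $r3, 4      | $r0=0 $r1=65524 $r2=0 $r3=8
PC=3  bne  $r1, $r2, L6      | $r0=0 $r1=65524 $r2=0 $r3=8  [TAKEN]
PC=4  slt  $r2, $r3, $r1     | $r0=0 $r1=65524 $r2=1 $r3=8
PC=6  bne  $r2, $r0, L11     | $r0=0 $r1=65524 $r2=1 $r3=8  [TAKEN]
PC=7  xori  $r3, $r2, 10     | $r0=0 $r1=65524 $r2=1 $r3=11
PC=11 slti  $r3, $r1, 13     | $r0=0 $r1=65524 $r2=1 $r3=0

65524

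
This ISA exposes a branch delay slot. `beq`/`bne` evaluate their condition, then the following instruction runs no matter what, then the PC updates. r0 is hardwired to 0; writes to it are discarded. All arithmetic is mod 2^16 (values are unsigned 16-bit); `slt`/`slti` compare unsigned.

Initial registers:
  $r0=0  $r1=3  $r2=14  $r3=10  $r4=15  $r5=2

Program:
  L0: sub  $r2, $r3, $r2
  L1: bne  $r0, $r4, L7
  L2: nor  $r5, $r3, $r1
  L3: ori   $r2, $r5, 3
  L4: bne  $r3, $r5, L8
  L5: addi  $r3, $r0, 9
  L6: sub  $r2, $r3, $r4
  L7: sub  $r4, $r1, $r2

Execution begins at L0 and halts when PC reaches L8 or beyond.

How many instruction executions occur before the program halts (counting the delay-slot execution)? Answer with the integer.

[0] sub  $r2, $r3, $r2  →  {$r0:0, $r1:3, $r2:65532, $r3:10, $r4:15, $r5:2}
[1] bne  $r0, $r4, L7  →  {$r0:0, $r1:3, $r2:65532, $r3:10, $r4:15, $r5:2}  ⟨branch taken⟩
[2] nor  $r5, $r3, $r1  →  {$r0:0, $r1:3, $r2:65532, $r3:10, $r4:15, $r5:65524}
[7] sub  $r4, $r1, $r2  →  {$r0:0, $r1:3, $r2:65532, $r3:10, $r4:7, $r5:65524}

4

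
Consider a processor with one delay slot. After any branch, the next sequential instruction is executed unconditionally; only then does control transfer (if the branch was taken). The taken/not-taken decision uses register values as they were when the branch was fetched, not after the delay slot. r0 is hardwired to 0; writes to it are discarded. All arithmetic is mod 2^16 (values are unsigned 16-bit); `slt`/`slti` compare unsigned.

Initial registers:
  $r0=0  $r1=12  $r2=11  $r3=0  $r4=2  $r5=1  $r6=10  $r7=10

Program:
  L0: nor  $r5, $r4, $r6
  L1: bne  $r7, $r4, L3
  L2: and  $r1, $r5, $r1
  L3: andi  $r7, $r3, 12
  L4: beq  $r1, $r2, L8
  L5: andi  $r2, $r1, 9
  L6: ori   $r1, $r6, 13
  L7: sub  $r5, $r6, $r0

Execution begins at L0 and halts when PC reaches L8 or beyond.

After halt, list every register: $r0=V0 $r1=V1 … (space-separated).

PC=0  nor  $r5, $r4, $r6     | $r0=0 $r1=12 $r2=11 $r3=0 $r4=2 $r5=65525 $r6=10 $r7=10
PC=1  bne  $r7, $r4, L3      | $r0=0 $r1=12 $r2=11 $r3=0 $r4=2 $r5=65525 $r6=10 $r7=10  [TAKEN]
PC=2  and  $r1, $r5, $r1     | $r0=0 $r1=4 $r2=11 $r3=0 $r4=2 $r5=65525 $r6=10 $r7=10
PC=3  andi  $r7, $r3, 12     | $r0=0 $r1=4 $r2=11 $r3=0 $r4=2 $r5=65525 $r6=10 $r7=0
PC=4  beq  $r1, $r2, L8      | $r0=0 $r1=4 $r2=11 $r3=0 $r4=2 $r5=65525 $r6=10 $r7=0  [not taken]
PC=5  andi  $r2, $r1, 9      | $r0=0 $r1=4 $r2=0 $r3=0 $r4=2 $r5=65525 $r6=10 $r7=0
PC=6  ori   $r1, $r6, 13     | $r0=0 $r1=15 $r2=0 $r3=0 $r4=2 $r5=65525 $r6=10 $r7=0
PC=7  sub  $r5, $r6, $r0     | $r0=0 $r1=15 $r2=0 $r3=0 $r4=2 $r5=10 $r6=10 $r7=0

$r0=0 $r1=15 $r2=0 $r3=0 $r4=2 $r5=10 $r6=10 $r7=0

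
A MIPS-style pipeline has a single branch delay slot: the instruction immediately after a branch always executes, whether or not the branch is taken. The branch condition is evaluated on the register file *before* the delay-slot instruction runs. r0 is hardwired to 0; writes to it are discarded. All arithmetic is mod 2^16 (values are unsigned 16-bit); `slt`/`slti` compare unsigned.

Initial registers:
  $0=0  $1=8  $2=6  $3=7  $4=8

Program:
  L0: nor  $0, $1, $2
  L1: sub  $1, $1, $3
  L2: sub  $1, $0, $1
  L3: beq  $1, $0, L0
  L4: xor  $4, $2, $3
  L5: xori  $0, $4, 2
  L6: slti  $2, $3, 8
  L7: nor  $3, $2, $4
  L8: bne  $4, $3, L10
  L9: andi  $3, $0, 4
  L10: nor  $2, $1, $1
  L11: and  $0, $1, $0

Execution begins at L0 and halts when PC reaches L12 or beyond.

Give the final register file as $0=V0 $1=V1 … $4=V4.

$0=0 $1=65535 $2=0 $3=0 $4=1

[0] nor  $0, $1, $2  →  {$0:0, $1:8, $2:6, $3:7, $4:8}
[1] sub  $1, $1, $3  →  {$0:0, $1:1, $2:6, $3:7, $4:8}
[2] sub  $1, $0, $1  →  {$0:0, $1:65535, $2:6, $3:7, $4:8}
[3] beq  $1, $0, L0  →  {$0:0, $1:65535, $2:6, $3:7, $4:8}  ⟨branch fallthrough⟩
[4] xor  $4, $2, $3  →  {$0:0, $1:65535, $2:6, $3:7, $4:1}
[5] xori  $0, $4, 2  →  {$0:0, $1:65535, $2:6, $3:7, $4:1}
[6] slti  $2, $3, 8  →  {$0:0, $1:65535, $2:1, $3:7, $4:1}
[7] nor  $3, $2, $4  →  {$0:0, $1:65535, $2:1, $3:65534, $4:1}
[8] bne  $4, $3, L10  →  {$0:0, $1:65535, $2:1, $3:65534, $4:1}  ⟨branch taken⟩
[9] andi  $3, $0, 4  →  {$0:0, $1:65535, $2:1, $3:0, $4:1}
[10] nor  $2, $1, $1  →  {$0:0, $1:65535, $2:0, $3:0, $4:1}
[11] and  $0, $1, $0  →  {$0:0, $1:65535, $2:0, $3:0, $4:1}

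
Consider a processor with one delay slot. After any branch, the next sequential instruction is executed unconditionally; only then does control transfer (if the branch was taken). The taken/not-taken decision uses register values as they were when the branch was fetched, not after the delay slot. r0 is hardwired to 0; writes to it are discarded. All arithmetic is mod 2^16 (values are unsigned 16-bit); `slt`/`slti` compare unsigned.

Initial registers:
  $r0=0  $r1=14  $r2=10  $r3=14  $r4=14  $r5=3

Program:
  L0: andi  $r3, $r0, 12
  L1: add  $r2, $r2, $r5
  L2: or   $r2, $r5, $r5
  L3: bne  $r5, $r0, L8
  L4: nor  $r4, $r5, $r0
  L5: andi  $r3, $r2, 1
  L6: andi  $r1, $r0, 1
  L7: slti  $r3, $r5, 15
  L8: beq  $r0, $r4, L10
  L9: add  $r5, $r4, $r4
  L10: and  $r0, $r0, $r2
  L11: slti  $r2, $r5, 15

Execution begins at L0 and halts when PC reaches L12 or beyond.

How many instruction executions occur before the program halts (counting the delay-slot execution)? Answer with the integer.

9

[0] andi  $r3, $r0, 12  →  {$r0:0, $r1:14, $r2:10, $r3:0, $r4:14, $r5:3}
[1] add  $r2, $r2, $r5  →  {$r0:0, $r1:14, $r2:13, $r3:0, $r4:14, $r5:3}
[2] or   $r2, $r5, $r5  →  {$r0:0, $r1:14, $r2:3, $r3:0, $r4:14, $r5:3}
[3] bne  $r5, $r0, L8  →  {$r0:0, $r1:14, $r2:3, $r3:0, $r4:14, $r5:3}  ⟨branch taken⟩
[4] nor  $r4, $r5, $r0  →  {$r0:0, $r1:14, $r2:3, $r3:0, $r4:65532, $r5:3}
[8] beq  $r0, $r4, L10  →  {$r0:0, $r1:14, $r2:3, $r3:0, $r4:65532, $r5:3}  ⟨branch fallthrough⟩
[9] add  $r5, $r4, $r4  →  {$r0:0, $r1:14, $r2:3, $r3:0, $r4:65532, $r5:65528}
[10] and  $r0, $r0, $r2  →  {$r0:0, $r1:14, $r2:3, $r3:0, $r4:65532, $r5:65528}
[11] slti  $r2, $r5, 15  →  {$r0:0, $r1:14, $r2:0, $r3:0, $r4:65532, $r5:65528}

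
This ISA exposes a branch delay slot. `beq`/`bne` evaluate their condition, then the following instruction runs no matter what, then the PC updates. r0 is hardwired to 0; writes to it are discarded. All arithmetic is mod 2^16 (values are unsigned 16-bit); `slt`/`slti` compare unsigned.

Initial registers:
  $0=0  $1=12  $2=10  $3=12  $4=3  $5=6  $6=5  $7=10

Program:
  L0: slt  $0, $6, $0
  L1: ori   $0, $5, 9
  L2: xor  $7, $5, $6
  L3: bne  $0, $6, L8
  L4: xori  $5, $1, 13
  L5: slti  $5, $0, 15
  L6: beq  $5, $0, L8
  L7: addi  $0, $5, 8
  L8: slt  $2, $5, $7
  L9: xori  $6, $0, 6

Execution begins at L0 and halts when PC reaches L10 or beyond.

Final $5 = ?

  step pc=0: slt  $0, $6, $0  regs=(0,12,10,12,3,6,5,10)
  step pc=1: ori   $0, $5, 9  regs=(0,12,10,12,3,6,5,10)
  step pc=2: xor  $7, $5, $6  regs=(0,12,10,12,3,6,5,3)
  step pc=3: bne  $0, $6, L8  cond=T  regs=(0,12,10,12,3,6,5,3)
  step pc=4: xori  $5, $1, 13  regs=(0,12,10,12,3,1,5,3)
  step pc=8: slt  $2, $5, $7  regs=(0,12,1,12,3,1,5,3)
  step pc=9: xori  $6, $0, 6  regs=(0,12,1,12,3,1,6,3)

1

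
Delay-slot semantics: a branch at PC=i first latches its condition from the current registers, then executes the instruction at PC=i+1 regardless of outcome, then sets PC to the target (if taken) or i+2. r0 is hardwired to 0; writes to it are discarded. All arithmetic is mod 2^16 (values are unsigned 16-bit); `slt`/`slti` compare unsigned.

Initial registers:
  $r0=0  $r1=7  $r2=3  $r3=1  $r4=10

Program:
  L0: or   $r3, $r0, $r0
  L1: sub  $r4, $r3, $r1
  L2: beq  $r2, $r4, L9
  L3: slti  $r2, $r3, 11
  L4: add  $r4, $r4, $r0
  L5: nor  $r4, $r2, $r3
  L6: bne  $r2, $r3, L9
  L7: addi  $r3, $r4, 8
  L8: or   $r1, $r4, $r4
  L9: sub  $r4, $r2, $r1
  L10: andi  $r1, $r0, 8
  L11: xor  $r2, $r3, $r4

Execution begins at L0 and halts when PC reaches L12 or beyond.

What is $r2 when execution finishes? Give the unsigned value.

65532

[0] or   $r3, $r0, $r0  →  {$r0:0, $r1:7, $r2:3, $r3:0, $r4:10}
[1] sub  $r4, $r3, $r1  →  {$r0:0, $r1:7, $r2:3, $r3:0, $r4:65529}
[2] beq  $r2, $r4, L9  →  {$r0:0, $r1:7, $r2:3, $r3:0, $r4:65529}  ⟨branch fallthrough⟩
[3] slti  $r2, $r3, 11  →  {$r0:0, $r1:7, $r2:1, $r3:0, $r4:65529}
[4] add  $r4, $r4, $r0  →  {$r0:0, $r1:7, $r2:1, $r3:0, $r4:65529}
[5] nor  $r4, $r2, $r3  →  {$r0:0, $r1:7, $r2:1, $r3:0, $r4:65534}
[6] bne  $r2, $r3, L9  →  {$r0:0, $r1:7, $r2:1, $r3:0, $r4:65534}  ⟨branch taken⟩
[7] addi  $r3, $r4, 8  →  {$r0:0, $r1:7, $r2:1, $r3:6, $r4:65534}
[9] sub  $r4, $r2, $r1  →  {$r0:0, $r1:7, $r2:1, $r3:6, $r4:65530}
[10] andi  $r1, $r0, 8  →  {$r0:0, $r1:0, $r2:1, $r3:6, $r4:65530}
[11] xor  $r2, $r3, $r4  →  {$r0:0, $r1:0, $r2:65532, $r3:6, $r4:65530}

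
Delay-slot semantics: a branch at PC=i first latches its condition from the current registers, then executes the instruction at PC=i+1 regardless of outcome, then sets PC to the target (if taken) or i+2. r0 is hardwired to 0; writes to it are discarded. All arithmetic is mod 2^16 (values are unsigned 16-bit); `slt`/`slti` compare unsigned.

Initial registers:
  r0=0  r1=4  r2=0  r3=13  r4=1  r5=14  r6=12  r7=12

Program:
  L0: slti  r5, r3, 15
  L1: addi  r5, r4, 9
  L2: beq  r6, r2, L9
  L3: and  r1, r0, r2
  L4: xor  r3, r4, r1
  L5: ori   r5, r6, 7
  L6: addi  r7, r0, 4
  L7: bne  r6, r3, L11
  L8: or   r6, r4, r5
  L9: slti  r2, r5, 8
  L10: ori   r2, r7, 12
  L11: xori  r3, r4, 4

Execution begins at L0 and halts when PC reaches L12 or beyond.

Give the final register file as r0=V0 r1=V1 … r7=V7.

#0 slti  r5, r3, 15 ; 0/4/0/13/1/1/12/12
#1 addi  r5, r4, 9 ; 0/4/0/13/1/10/12/12
#2 beq  r6, r2, L9 ; 0/4/0/13/1/10/12/12 ; →fallthru
#3 and  r1, r0, r2 ; 0/0/0/13/1/10/12/12
#4 xor  r3, r4, r1 ; 0/0/0/1/1/10/12/12
#5 ori   r5, r6, 7 ; 0/0/0/1/1/15/12/12
#6 addi  r7, r0, 4 ; 0/0/0/1/1/15/12/4
#7 bne  r6, r3, L11 ; 0/0/0/1/1/15/12/4 ; →target
#8 or   r6, r4, r5 ; 0/0/0/1/1/15/15/4
#11 xori  r3, r4, 4 ; 0/0/0/5/1/15/15/4

r0=0 r1=0 r2=0 r3=5 r4=1 r5=15 r6=15 r7=4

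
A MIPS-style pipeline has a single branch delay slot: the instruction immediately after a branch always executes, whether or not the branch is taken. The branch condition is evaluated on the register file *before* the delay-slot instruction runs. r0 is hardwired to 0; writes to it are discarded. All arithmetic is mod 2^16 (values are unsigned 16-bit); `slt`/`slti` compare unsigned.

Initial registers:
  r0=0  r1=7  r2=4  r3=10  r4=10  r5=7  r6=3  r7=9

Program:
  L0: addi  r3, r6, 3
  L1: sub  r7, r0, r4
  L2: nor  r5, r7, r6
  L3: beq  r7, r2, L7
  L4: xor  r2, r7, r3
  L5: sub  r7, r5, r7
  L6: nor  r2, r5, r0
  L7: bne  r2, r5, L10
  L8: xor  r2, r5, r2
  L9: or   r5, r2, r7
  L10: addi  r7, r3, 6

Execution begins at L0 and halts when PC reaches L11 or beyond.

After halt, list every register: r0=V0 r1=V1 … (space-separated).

PC=0  addi  r3, r6, 3        | r0=0 r1=7 r2=4 r3=6 r4=10 r5=7 r6=3 r7=9
PC=1  sub  r7, r0, r4        | r0=0 r1=7 r2=4 r3=6 r4=10 r5=7 r6=3 r7=65526
PC=2  nor  r5, r7, r6        | r0=0 r1=7 r2=4 r3=6 r4=10 r5=8 r6=3 r7=65526
PC=3  beq  r7, r2, L7        | r0=0 r1=7 r2=4 r3=6 r4=10 r5=8 r6=3 r7=65526  [not taken]
PC=4  xor  r2, r7, r3        | r0=0 r1=7 r2=65520 r3=6 r4=10 r5=8 r6=3 r7=65526
PC=5  sub  r7, r5, r7        | r0=0 r1=7 r2=65520 r3=6 r4=10 r5=8 r6=3 r7=18
PC=6  nor  r2, r5, r0        | r0=0 r1=7 r2=65527 r3=6 r4=10 r5=8 r6=3 r7=18
PC=7  bne  r2, r5, L10       | r0=0 r1=7 r2=65527 r3=6 r4=10 r5=8 r6=3 r7=18  [TAKEN]
PC=8  xor  r2, r5, r2        | r0=0 r1=7 r2=65535 r3=6 r4=10 r5=8 r6=3 r7=18
PC=10 addi  r7, r3, 6        | r0=0 r1=7 r2=65535 r3=6 r4=10 r5=8 r6=3 r7=12

r0=0 r1=7 r2=65535 r3=6 r4=10 r5=8 r6=3 r7=12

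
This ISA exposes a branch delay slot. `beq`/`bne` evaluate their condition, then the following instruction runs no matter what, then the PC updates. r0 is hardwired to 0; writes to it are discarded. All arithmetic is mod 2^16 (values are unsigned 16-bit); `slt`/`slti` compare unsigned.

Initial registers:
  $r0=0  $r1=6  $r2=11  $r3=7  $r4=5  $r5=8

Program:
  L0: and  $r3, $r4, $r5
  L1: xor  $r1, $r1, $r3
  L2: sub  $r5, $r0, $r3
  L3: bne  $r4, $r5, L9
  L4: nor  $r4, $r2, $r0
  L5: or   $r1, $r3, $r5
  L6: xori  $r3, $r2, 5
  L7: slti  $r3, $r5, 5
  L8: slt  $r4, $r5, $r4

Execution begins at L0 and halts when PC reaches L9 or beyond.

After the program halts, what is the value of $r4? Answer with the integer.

65524

  step pc=0: and  $r3, $r4, $r5  regs=(0,6,11,0,5,8)
  step pc=1: xor  $r1, $r1, $r3  regs=(0,6,11,0,5,8)
  step pc=2: sub  $r5, $r0, $r3  regs=(0,6,11,0,5,0)
  step pc=3: bne  $r4, $r5, L9  cond=T  regs=(0,6,11,0,5,0)
  step pc=4: nor  $r4, $r2, $r0  regs=(0,6,11,0,65524,0)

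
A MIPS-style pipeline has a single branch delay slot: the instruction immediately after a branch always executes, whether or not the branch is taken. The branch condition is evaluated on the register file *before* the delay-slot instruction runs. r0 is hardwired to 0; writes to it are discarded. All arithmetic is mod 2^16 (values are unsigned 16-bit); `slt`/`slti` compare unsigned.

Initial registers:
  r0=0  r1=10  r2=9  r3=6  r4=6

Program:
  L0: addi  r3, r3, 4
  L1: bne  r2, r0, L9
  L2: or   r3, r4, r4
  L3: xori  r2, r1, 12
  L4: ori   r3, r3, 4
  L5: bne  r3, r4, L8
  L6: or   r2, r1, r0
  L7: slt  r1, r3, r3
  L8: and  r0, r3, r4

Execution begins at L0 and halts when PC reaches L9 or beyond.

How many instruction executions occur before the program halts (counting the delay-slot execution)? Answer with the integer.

3

  step pc=0: addi  r3, r3, 4  regs=(0,10,9,10,6)
  step pc=1: bne  r2, r0, L9  cond=T  regs=(0,10,9,10,6)
  step pc=2: or   r3, r4, r4  regs=(0,10,9,6,6)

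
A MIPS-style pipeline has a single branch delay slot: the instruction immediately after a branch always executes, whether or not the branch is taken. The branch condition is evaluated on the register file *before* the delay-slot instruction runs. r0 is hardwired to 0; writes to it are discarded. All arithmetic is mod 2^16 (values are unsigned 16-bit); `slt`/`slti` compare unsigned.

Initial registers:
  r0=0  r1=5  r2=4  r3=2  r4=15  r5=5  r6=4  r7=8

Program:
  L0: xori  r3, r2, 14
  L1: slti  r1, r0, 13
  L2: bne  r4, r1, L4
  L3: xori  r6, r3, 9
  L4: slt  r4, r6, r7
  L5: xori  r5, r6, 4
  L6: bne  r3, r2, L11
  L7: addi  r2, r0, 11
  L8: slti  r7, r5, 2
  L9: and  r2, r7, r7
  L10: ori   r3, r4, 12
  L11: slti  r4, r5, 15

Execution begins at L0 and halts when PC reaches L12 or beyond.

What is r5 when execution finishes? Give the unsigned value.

7

  step pc=0: xori  r3, r2, 14  regs=(0,5,4,10,15,5,4,8)
  step pc=1: slti  r1, r0, 13  regs=(0,1,4,10,15,5,4,8)
  step pc=2: bne  r4, r1, L4  cond=T  regs=(0,1,4,10,15,5,4,8)
  step pc=3: xori  r6, r3, 9  regs=(0,1,4,10,15,5,3,8)
  step pc=4: slt  r4, r6, r7  regs=(0,1,4,10,1,5,3,8)
  step pc=5: xori  r5, r6, 4  regs=(0,1,4,10,1,7,3,8)
  step pc=6: bne  r3, r2, L11  cond=T  regs=(0,1,4,10,1,7,3,8)
  step pc=7: addi  r2, r0, 11  regs=(0,1,11,10,1,7,3,8)
  step pc=11: slti  r4, r5, 15  regs=(0,1,11,10,1,7,3,8)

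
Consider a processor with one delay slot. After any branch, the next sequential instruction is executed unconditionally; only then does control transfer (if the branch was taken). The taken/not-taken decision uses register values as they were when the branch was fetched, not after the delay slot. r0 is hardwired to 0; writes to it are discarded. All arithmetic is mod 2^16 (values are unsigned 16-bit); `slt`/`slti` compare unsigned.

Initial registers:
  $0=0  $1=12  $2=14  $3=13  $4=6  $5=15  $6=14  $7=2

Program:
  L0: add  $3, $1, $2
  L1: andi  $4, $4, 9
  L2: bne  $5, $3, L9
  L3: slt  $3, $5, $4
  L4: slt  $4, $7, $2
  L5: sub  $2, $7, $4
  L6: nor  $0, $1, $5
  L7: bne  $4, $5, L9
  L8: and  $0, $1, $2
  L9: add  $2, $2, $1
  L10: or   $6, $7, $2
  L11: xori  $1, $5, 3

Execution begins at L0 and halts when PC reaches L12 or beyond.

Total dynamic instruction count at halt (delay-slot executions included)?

  step pc=0: add  $3, $1, $2  regs=(0,12,14,26,6,15,14,2)
  step pc=1: andi  $4, $4, 9  regs=(0,12,14,26,0,15,14,2)
  step pc=2: bne  $5, $3, L9  cond=T  regs=(0,12,14,26,0,15,14,2)
  step pc=3: slt  $3, $5, $4  regs=(0,12,14,0,0,15,14,2)
  step pc=9: add  $2, $2, $1  regs=(0,12,26,0,0,15,14,2)
  step pc=10: or   $6, $7, $2  regs=(0,12,26,0,0,15,26,2)
  step pc=11: xori  $1, $5, 3  regs=(0,12,26,0,0,15,26,2)

7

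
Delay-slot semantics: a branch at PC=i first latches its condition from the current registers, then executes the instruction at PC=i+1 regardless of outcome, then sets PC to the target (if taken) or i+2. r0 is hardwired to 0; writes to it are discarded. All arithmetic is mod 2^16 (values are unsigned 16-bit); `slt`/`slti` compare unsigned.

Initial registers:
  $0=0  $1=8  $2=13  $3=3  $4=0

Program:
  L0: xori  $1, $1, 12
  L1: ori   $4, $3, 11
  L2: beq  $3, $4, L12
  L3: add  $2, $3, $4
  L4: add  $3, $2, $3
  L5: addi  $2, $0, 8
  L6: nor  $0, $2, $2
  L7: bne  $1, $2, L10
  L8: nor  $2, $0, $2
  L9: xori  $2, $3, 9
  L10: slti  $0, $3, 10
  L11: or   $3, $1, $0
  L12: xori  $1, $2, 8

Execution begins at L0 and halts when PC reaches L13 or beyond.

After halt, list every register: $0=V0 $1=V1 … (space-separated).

$0=0 $1=65535 $2=65527 $3=4 $4=11

[0] xori  $1, $1, 12  →  {$0:0, $1:4, $2:13, $3:3, $4:0}
[1] ori   $4, $3, 11  →  {$0:0, $1:4, $2:13, $3:3, $4:11}
[2] beq  $3, $4, L12  →  {$0:0, $1:4, $2:13, $3:3, $4:11}  ⟨branch fallthrough⟩
[3] add  $2, $3, $4  →  {$0:0, $1:4, $2:14, $3:3, $4:11}
[4] add  $3, $2, $3  →  {$0:0, $1:4, $2:14, $3:17, $4:11}
[5] addi  $2, $0, 8  →  {$0:0, $1:4, $2:8, $3:17, $4:11}
[6] nor  $0, $2, $2  →  {$0:0, $1:4, $2:8, $3:17, $4:11}
[7] bne  $1, $2, L10  →  {$0:0, $1:4, $2:8, $3:17, $4:11}  ⟨branch taken⟩
[8] nor  $2, $0, $2  →  {$0:0, $1:4, $2:65527, $3:17, $4:11}
[10] slti  $0, $3, 10  →  {$0:0, $1:4, $2:65527, $3:17, $4:11}
[11] or   $3, $1, $0  →  {$0:0, $1:4, $2:65527, $3:4, $4:11}
[12] xori  $1, $2, 8  →  {$0:0, $1:65535, $2:65527, $3:4, $4:11}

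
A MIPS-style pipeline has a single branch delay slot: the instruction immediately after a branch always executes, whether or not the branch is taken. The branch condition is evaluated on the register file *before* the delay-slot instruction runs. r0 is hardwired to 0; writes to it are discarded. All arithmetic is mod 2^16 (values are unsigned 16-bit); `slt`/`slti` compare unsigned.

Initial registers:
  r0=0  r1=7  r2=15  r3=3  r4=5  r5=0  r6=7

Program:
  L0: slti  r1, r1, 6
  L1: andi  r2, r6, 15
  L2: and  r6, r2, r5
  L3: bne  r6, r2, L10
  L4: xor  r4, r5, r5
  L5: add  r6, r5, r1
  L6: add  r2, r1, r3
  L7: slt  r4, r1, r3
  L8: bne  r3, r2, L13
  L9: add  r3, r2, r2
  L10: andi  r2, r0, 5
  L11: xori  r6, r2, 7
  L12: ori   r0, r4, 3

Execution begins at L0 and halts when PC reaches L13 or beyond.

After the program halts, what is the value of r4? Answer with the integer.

  step pc=0: slti  r1, r1, 6  regs=(0,0,15,3,5,0,7)
  step pc=1: andi  r2, r6, 15  regs=(0,0,7,3,5,0,7)
  step pc=2: and  r6, r2, r5  regs=(0,0,7,3,5,0,0)
  step pc=3: bne  r6, r2, L10  cond=T  regs=(0,0,7,3,5,0,0)
  step pc=4: xor  r4, r5, r5  regs=(0,0,7,3,0,0,0)
  step pc=10: andi  r2, r0, 5  regs=(0,0,0,3,0,0,0)
  step pc=11: xori  r6, r2, 7  regs=(0,0,0,3,0,0,7)
  step pc=12: ori   r0, r4, 3  regs=(0,0,0,3,0,0,7)

0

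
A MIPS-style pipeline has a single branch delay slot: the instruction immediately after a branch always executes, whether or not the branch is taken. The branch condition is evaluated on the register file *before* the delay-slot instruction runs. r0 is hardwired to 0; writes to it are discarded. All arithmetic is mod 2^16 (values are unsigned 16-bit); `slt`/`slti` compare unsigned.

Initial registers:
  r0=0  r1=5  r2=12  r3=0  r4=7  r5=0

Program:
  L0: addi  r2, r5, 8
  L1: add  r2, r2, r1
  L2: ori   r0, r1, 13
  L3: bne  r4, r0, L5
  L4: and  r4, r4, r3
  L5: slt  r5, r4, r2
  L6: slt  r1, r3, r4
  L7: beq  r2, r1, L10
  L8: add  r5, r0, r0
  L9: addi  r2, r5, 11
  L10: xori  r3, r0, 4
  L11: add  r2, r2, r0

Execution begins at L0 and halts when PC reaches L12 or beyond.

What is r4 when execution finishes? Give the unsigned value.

0

#0 addi  r2, r5, 8 ; 0/5/8/0/7/0
#1 add  r2, r2, r1 ; 0/5/13/0/7/0
#2 ori   r0, r1, 13 ; 0/5/13/0/7/0
#3 bne  r4, r0, L5 ; 0/5/13/0/7/0 ; →target
#4 and  r4, r4, r3 ; 0/5/13/0/0/0
#5 slt  r5, r4, r2 ; 0/5/13/0/0/1
#6 slt  r1, r3, r4 ; 0/0/13/0/0/1
#7 beq  r2, r1, L10 ; 0/0/13/0/0/1 ; →fallthru
#8 add  r5, r0, r0 ; 0/0/13/0/0/0
#9 addi  r2, r5, 11 ; 0/0/11/0/0/0
#10 xori  r3, r0, 4 ; 0/0/11/4/0/0
#11 add  r2, r2, r0 ; 0/0/11/4/0/0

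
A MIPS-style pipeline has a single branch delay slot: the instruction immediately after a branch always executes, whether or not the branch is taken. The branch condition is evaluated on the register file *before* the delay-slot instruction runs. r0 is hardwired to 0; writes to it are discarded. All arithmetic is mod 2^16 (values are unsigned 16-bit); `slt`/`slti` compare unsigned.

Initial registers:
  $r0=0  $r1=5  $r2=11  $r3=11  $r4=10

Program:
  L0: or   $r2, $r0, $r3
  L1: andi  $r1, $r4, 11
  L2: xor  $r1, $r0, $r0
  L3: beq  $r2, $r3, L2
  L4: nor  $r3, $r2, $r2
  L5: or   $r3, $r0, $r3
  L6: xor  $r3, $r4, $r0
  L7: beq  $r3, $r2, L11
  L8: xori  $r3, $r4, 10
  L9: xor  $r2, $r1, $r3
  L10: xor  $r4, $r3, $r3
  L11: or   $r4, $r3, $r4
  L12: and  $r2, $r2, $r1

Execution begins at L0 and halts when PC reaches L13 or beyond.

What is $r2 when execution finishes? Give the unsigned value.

0

  step pc=0: or   $r2, $r0, $r3  regs=(0,5,11,11,10)
  step pc=1: andi  $r1, $r4, 11  regs=(0,10,11,11,10)
  step pc=2: xor  $r1, $r0, $r0  regs=(0,0,11,11,10)
  step pc=3: beq  $r2, $r3, L2  cond=T  regs=(0,0,11,11,10)
  step pc=4: nor  $r3, $r2, $r2  regs=(0,0,11,65524,10)
  step pc=2: xor  $r1, $r0, $r0  regs=(0,0,11,65524,10)
  step pc=3: beq  $r2, $r3, L2  cond=F  regs=(0,0,11,65524,10)
  step pc=4: nor  $r3, $r2, $r2  regs=(0,0,11,65524,10)
  step pc=5: or   $r3, $r0, $r3  regs=(0,0,11,65524,10)
  step pc=6: xor  $r3, $r4, $r0  regs=(0,0,11,10,10)
  step pc=7: beq  $r3, $r2, L11  cond=F  regs=(0,0,11,10,10)
  step pc=8: xori  $r3, $r4, 10  regs=(0,0,11,0,10)
  step pc=9: xor  $r2, $r1, $r3  regs=(0,0,0,0,10)
  step pc=10: xor  $r4, $r3, $r3  regs=(0,0,0,0,0)
  step pc=11: or   $r4, $r3, $r4  regs=(0,0,0,0,0)
  step pc=12: and  $r2, $r2, $r1  regs=(0,0,0,0,0)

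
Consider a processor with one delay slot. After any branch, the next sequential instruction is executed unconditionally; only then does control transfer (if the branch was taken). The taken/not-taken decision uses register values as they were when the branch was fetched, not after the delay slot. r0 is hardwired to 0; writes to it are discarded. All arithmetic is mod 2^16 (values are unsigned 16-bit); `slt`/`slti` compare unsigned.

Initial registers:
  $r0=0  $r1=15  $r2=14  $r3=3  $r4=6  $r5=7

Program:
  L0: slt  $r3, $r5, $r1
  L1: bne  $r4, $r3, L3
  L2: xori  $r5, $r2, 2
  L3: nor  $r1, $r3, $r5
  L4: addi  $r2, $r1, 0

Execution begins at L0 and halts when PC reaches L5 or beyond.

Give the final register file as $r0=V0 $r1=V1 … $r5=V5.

#0 slt  $r3, $r5, $r1 ; 0/15/14/1/6/7
#1 bne  $r4, $r3, L3 ; 0/15/14/1/6/7 ; →target
#2 xori  $r5, $r2, 2 ; 0/15/14/1/6/12
#3 nor  $r1, $r3, $r5 ; 0/65522/14/1/6/12
#4 addi  $r2, $r1, 0 ; 0/65522/65522/1/6/12

$r0=0 $r1=65522 $r2=65522 $r3=1 $r4=6 $r5=12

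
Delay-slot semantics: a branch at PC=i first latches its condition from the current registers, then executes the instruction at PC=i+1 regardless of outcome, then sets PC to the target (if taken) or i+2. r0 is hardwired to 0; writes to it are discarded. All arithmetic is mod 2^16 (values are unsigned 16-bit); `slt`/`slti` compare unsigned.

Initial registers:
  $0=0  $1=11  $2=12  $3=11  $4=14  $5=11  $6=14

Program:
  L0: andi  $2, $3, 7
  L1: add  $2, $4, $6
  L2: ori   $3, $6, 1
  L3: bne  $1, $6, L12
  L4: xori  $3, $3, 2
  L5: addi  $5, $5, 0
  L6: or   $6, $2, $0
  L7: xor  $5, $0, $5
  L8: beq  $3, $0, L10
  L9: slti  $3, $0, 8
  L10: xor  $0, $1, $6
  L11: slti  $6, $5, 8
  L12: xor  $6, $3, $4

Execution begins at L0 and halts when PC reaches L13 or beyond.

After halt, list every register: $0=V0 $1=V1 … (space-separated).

$0=0 $1=11 $2=28 $3=13 $4=14 $5=11 $6=3

  step pc=0: andi  $2, $3, 7  regs=(0,11,3,11,14,11,14)
  step pc=1: add  $2, $4, $6  regs=(0,11,28,11,14,11,14)
  step pc=2: ori   $3, $6, 1  regs=(0,11,28,15,14,11,14)
  step pc=3: bne  $1, $6, L12  cond=T  regs=(0,11,28,15,14,11,14)
  step pc=4: xori  $3, $3, 2  regs=(0,11,28,13,14,11,14)
  step pc=12: xor  $6, $3, $4  regs=(0,11,28,13,14,11,3)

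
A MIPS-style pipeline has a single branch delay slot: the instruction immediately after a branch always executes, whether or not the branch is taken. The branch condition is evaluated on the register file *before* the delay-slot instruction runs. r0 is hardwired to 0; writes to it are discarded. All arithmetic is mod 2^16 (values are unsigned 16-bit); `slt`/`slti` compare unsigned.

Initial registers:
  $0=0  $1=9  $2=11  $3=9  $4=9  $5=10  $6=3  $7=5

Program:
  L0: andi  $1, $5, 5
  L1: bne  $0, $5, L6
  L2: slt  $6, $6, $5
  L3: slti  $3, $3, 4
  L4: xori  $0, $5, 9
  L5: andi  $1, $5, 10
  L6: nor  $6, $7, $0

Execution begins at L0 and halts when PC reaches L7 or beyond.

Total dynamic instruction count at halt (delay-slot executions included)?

  step pc=0: andi  $1, $5, 5  regs=(0,0,11,9,9,10,3,5)
  step pc=1: bne  $0, $5, L6  cond=T  regs=(0,0,11,9,9,10,3,5)
  step pc=2: slt  $6, $6, $5  regs=(0,0,11,9,9,10,1,5)
  step pc=6: nor  $6, $7, $0  regs=(0,0,11,9,9,10,65530,5)

4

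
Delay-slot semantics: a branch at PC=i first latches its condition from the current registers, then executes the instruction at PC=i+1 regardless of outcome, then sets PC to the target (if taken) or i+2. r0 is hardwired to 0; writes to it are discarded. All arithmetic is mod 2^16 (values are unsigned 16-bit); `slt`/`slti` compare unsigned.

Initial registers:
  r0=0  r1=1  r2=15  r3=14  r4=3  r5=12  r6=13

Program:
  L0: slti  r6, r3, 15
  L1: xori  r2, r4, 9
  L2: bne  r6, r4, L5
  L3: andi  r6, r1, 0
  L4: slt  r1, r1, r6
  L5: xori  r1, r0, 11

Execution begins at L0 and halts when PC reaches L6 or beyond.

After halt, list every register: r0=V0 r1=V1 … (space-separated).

r0=0 r1=11 r2=10 r3=14 r4=3 r5=12 r6=0

#0 slti  r6, r3, 15 ; 0/1/15/14/3/12/1
#1 xori  r2, r4, 9 ; 0/1/10/14/3/12/1
#2 bne  r6, r4, L5 ; 0/1/10/14/3/12/1 ; →target
#3 andi  r6, r1, 0 ; 0/1/10/14/3/12/0
#5 xori  r1, r0, 11 ; 0/11/10/14/3/12/0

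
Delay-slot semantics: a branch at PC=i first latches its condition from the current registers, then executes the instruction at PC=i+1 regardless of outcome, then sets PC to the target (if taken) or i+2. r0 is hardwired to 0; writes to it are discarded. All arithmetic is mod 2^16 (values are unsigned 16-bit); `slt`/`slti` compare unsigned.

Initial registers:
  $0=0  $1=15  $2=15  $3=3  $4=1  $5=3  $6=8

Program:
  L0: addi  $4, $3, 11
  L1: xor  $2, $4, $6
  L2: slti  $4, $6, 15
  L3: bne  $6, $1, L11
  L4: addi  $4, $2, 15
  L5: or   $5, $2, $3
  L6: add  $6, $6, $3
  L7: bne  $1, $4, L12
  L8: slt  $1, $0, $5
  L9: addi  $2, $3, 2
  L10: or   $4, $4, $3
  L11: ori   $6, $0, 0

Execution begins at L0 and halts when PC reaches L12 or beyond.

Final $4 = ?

21

PC=0  addi  $4, $3, 11       | $0=0 $1=15 $2=15 $3=3 $4=14 $5=3 $6=8
PC=1  xor  $2, $4, $6        | $0=0 $1=15 $2=6 $3=3 $4=14 $5=3 $6=8
PC=2  slti  $4, $6, 15       | $0=0 $1=15 $2=6 $3=3 $4=1 $5=3 $6=8
PC=3  bne  $6, $1, L11       | $0=0 $1=15 $2=6 $3=3 $4=1 $5=3 $6=8  [TAKEN]
PC=4  addi  $4, $2, 15       | $0=0 $1=15 $2=6 $3=3 $4=21 $5=3 $6=8
PC=11 ori   $6, $0, 0        | $0=0 $1=15 $2=6 $3=3 $4=21 $5=3 $6=0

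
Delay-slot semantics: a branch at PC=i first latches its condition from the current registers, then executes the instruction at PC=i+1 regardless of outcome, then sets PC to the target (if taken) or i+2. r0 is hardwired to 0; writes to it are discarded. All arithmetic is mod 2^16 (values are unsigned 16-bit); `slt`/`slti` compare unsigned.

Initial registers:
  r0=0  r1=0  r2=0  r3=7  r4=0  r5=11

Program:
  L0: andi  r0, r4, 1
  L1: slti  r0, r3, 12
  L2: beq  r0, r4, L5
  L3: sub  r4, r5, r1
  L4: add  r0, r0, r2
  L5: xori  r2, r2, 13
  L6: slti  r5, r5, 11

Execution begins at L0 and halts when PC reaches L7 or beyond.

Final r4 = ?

#0 andi  r0, r4, 1 ; 0/0/0/7/0/11
#1 slti  r0, r3, 12 ; 0/0/0/7/0/11
#2 beq  r0, r4, L5 ; 0/0/0/7/0/11 ; →target
#3 sub  r4, r5, r1 ; 0/0/0/7/11/11
#5 xori  r2, r2, 13 ; 0/0/13/7/11/11
#6 slti  r5, r5, 11 ; 0/0/13/7/11/0

11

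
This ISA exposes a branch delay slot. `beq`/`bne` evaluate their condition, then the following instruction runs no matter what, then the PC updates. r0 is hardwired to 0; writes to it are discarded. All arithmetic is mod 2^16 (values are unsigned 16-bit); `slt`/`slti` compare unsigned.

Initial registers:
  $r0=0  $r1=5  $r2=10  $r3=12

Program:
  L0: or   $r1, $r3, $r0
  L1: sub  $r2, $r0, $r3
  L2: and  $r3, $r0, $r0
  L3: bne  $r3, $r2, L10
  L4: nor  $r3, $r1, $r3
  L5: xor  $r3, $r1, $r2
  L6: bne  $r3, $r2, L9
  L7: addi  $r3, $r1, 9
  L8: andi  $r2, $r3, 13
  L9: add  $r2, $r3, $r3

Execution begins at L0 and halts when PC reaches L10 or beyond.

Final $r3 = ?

PC=0  or   $r1, $r3, $r0     | $r0=0 $r1=12 $r2=10 $r3=12
PC=1  sub  $r2, $r0, $r3     | $r0=0 $r1=12 $r2=65524 $r3=12
PC=2  and  $r3, $r0, $r0     | $r0=0 $r1=12 $r2=65524 $r3=0
PC=3  bne  $r3, $r2, L10     | $r0=0 $r1=12 $r2=65524 $r3=0  [TAKEN]
PC=4  nor  $r3, $r1, $r3     | $r0=0 $r1=12 $r2=65524 $r3=65523

65523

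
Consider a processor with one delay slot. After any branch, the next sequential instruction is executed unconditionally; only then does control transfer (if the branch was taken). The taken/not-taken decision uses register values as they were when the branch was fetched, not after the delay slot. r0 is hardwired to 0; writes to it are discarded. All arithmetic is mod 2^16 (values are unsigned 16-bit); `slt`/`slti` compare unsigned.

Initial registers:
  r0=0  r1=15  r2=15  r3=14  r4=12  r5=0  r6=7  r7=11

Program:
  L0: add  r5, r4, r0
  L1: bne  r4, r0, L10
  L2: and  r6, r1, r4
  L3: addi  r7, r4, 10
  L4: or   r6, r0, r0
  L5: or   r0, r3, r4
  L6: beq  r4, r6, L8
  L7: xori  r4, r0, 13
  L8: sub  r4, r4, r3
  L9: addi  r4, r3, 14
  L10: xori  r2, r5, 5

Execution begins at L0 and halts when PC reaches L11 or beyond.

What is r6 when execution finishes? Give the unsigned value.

  step pc=0: add  r5, r4, r0  regs=(0,15,15,14,12,12,7,11)
  step pc=1: bne  r4, r0, L10  cond=T  regs=(0,15,15,14,12,12,7,11)
  step pc=2: and  r6, r1, r4  regs=(0,15,15,14,12,12,12,11)
  step pc=10: xori  r2, r5, 5  regs=(0,15,9,14,12,12,12,11)

12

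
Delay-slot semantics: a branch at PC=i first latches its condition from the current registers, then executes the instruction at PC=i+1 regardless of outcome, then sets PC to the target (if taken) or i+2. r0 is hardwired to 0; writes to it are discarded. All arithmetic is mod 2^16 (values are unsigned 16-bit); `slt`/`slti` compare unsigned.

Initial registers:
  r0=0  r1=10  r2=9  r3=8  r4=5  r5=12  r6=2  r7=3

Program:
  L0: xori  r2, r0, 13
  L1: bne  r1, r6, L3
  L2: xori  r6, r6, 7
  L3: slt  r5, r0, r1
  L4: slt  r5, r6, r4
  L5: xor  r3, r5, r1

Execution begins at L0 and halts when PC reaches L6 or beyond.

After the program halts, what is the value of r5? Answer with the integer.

PC=0  xori  r2, r0, 13       | r0=0 r1=10 r2=13 r3=8 r4=5 r5=12 r6=2 r7=3
PC=1  bne  r1, r6, L3        | r0=0 r1=10 r2=13 r3=8 r4=5 r5=12 r6=2 r7=3  [TAKEN]
PC=2  xori  r6, r6, 7        | r0=0 r1=10 r2=13 r3=8 r4=5 r5=12 r6=5 r7=3
PC=3  slt  r5, r0, r1        | r0=0 r1=10 r2=13 r3=8 r4=5 r5=1 r6=5 r7=3
PC=4  slt  r5, r6, r4        | r0=0 r1=10 r2=13 r3=8 r4=5 r5=0 r6=5 r7=3
PC=5  xor  r3, r5, r1        | r0=0 r1=10 r2=13 r3=10 r4=5 r5=0 r6=5 r7=3

0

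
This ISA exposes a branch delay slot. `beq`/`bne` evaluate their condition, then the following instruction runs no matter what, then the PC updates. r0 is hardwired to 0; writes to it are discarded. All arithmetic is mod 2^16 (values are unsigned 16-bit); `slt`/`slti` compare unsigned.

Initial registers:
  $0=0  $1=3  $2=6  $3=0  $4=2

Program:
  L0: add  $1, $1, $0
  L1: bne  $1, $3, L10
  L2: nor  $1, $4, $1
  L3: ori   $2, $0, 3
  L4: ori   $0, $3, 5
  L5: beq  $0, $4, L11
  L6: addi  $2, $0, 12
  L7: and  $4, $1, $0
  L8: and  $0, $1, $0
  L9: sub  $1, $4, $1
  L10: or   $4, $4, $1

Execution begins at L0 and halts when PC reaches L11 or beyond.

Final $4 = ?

65534

#0 add  $1, $1, $0 ; 0/3/6/0/2
#1 bne  $1, $3, L10 ; 0/3/6/0/2 ; →target
#2 nor  $1, $4, $1 ; 0/65532/6/0/2
#10 or   $4, $4, $1 ; 0/65532/6/0/65534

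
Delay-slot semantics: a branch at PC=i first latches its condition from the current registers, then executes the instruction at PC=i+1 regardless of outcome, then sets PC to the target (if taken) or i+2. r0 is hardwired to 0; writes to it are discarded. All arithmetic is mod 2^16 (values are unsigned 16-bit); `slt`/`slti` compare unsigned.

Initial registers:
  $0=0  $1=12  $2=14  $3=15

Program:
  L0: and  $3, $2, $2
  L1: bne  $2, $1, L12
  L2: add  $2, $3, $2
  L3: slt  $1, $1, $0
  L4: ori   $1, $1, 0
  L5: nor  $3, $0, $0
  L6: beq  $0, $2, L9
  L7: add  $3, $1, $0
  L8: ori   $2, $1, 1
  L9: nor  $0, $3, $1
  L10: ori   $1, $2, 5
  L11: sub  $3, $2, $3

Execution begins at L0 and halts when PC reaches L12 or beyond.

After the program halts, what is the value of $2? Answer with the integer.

#0 and  $3, $2, $2 ; 0/12/14/14
#1 bne  $2, $1, L12 ; 0/12/14/14 ; →target
#2 add  $2, $3, $2 ; 0/12/28/14

28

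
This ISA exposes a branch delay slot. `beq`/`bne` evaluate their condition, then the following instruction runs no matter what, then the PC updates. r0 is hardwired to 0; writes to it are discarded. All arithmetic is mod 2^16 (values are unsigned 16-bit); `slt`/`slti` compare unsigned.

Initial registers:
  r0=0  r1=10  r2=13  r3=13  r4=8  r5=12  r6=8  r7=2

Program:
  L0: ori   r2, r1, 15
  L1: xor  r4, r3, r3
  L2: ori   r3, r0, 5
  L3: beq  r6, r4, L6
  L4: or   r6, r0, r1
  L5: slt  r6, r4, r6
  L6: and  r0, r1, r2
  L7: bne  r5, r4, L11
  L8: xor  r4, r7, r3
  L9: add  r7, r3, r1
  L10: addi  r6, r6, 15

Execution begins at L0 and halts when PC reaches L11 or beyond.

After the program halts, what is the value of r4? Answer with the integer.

  step pc=0: ori   r2, r1, 15  regs=(0,10,15,13,8,12,8,2)
  step pc=1: xor  r4, r3, r3  regs=(0,10,15,13,0,12,8,2)
  step pc=2: ori   r3, r0, 5  regs=(0,10,15,5,0,12,8,2)
  step pc=3: beq  r6, r4, L6  cond=F  regs=(0,10,15,5,0,12,8,2)
  step pc=4: or   r6, r0, r1  regs=(0,10,15,5,0,12,10,2)
  step pc=5: slt  r6, r4, r6  regs=(0,10,15,5,0,12,1,2)
  step pc=6: and  r0, r1, r2  regs=(0,10,15,5,0,12,1,2)
  step pc=7: bne  r5, r4, L11  cond=T  regs=(0,10,15,5,0,12,1,2)
  step pc=8: xor  r4, r7, r3  regs=(0,10,15,5,7,12,1,2)

7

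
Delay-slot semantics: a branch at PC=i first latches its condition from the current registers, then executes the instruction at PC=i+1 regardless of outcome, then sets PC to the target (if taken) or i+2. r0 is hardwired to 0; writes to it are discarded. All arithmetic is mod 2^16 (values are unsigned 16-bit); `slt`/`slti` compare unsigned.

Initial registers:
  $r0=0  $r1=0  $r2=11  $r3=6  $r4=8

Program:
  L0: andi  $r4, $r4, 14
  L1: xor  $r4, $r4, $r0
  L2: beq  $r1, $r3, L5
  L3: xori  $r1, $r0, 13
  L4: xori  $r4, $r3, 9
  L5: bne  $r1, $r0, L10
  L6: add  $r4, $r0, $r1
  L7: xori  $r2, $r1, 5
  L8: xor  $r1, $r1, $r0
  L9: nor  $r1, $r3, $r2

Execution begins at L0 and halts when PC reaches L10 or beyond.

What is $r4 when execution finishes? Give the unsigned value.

13

#0 andi  $r4, $r4, 14 ; 0/0/11/6/8
#1 xor  $r4, $r4, $r0 ; 0/0/11/6/8
#2 beq  $r1, $r3, L5 ; 0/0/11/6/8 ; →fallthru
#3 xori  $r1, $r0, 13 ; 0/13/11/6/8
#4 xori  $r4, $r3, 9 ; 0/13/11/6/15
#5 bne  $r1, $r0, L10 ; 0/13/11/6/15 ; →target
#6 add  $r4, $r0, $r1 ; 0/13/11/6/13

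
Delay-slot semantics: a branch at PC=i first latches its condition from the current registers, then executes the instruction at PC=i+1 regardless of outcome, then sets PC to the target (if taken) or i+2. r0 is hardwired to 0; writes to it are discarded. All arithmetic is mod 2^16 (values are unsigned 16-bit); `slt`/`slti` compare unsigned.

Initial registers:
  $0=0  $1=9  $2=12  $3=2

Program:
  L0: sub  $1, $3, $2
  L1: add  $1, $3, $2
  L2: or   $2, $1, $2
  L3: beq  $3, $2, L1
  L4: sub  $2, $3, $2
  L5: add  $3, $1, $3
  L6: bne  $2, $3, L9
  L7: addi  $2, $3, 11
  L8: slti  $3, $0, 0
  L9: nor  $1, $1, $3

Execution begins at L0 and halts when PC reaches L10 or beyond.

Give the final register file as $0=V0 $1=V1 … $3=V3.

#0 sub  $1, $3, $2 ; 0/65526/12/2
#1 add  $1, $3, $2 ; 0/14/12/2
#2 or   $2, $1, $2 ; 0/14/14/2
#3 beq  $3, $2, L1 ; 0/14/14/2 ; →fallthru
#4 sub  $2, $3, $2 ; 0/14/65524/2
#5 add  $3, $1, $3 ; 0/14/65524/16
#6 bne  $2, $3, L9 ; 0/14/65524/16 ; →target
#7 addi  $2, $3, 11 ; 0/14/27/16
#9 nor  $1, $1, $3 ; 0/65505/27/16

$0=0 $1=65505 $2=27 $3=16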